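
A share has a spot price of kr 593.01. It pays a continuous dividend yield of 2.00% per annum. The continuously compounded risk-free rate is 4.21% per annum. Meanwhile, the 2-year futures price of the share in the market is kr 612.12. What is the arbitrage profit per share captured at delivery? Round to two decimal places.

Fair futures: F* = S·e^(carry·T), with carry = (r − q) = 0.0421 − 0.0200 = 0.0221
F* = 593.01 · e^(0.0221 × 2) = 593.01 · e^0.044200 = 593.01 × 1.045191 = kr 619.8087
Market kr 612.12 < fair kr 619.8087: forward underpriced → reverse cash-and-carry (short spot, go long the forward).
At maturity, profit = |F_mkt − F*| = |612.12 − 619.8087| = kr 7.69 per share

kr 7.69 per share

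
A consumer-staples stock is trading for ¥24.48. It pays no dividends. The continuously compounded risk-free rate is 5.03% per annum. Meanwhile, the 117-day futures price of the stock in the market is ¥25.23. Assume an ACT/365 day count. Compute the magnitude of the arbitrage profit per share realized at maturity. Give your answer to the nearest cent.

Fair futures: F* = S·e^(carry·T), with carry = r = 0.0503
F* = 24.48 · e^(0.0503 × 117/365) = 24.48 · e^0.016124 = 24.48 × 1.016255 = ¥24.8779
Market ¥25.23 > fair ¥24.8779: forward overpriced → cash-and-carry (buy spot, short the forward).
At maturity, profit = |F_mkt − F*| = |25.23 − 24.8779| = ¥0.35 per share

¥0.35 per share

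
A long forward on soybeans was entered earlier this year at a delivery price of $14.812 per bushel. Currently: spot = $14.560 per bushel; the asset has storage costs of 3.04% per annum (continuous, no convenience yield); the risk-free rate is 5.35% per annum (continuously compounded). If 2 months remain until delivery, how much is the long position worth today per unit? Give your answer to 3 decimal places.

-$0.047 per bushel

Current fair forward for the remaining 2 months: F = S·e^((r + u)·T), (r + u) = 0.0535 + 0.0304 = 0.0839
F = 14.560 · e^(0.0839 × 2/12) = 14.560 × 1.014082 = 14.7650
Value of long forward = (F − K)·e^(−rT) = (14.7650 − 14.812) · e^(−0.0535·2/12)
= -0.0470 × 0.991123 = -0.047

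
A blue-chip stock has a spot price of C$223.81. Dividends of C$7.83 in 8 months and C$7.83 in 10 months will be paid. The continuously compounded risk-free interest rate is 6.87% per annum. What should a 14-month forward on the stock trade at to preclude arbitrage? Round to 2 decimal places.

C$226.37

PV(dividends) I = 7.83·e^(−0.0687·8/12) + 7.83·e^(−0.0687·10/12)
I = 7.4795 + 7.3943 = 14.8738
F = (S − I)·e^(rT) = (223.81 − 14.8738) · e^(0.0687·14/12)
= 208.9362 · e^0.080150 = 208.9362 × 1.083450 = C$226.37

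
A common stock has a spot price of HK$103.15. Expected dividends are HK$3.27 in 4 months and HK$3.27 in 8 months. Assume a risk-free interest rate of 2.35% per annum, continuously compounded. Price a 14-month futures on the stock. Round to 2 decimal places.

HK$99.37

PV(dividends) I = 3.27·e^(−0.0235·4/12) + 3.27·e^(−0.0235·8/12)
I = 3.2445 + 3.2192 = 6.4637
F = (S − I)·e^(rT) = (103.15 − 6.4637) · e^(0.0235·14/12)
= 96.6863 · e^0.027417 = 96.6863 × 1.027796 = HK$99.37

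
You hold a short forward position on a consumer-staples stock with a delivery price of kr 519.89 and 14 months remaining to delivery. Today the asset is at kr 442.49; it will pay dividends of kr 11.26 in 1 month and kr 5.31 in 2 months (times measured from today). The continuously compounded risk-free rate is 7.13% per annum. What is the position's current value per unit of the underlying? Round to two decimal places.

PV(remaining dividends) I = 11.26·e^(−0.0713·1/12) + 5.31·e^(−0.0713·2/12) = 16.4406
Current forward F = (S − I)·e^(rT) = (442.49 − 16.4406)·e^(0.0713·14/12) = 426.0494 × 1.086741 = 463.0054
Value (long) = (F − K)·e^(−rT) = (463.0054 − 519.89) × 0.920182 = -52.3442
Short position value = −(long value) = kr 52.34

kr 52.34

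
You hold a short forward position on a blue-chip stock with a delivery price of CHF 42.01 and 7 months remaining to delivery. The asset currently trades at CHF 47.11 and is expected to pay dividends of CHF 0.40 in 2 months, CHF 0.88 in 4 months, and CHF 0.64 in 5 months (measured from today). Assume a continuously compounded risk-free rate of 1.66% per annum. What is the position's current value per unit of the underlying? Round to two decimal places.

PV(remaining dividends) I = 0.40·e^(−0.0166·2/12) + 0.88·e^(−0.0166·4/12) + 0.64·e^(−0.0166·5/12) = 1.9096
Current forward F = (S − I)·e^(rT) = (47.11 − 1.9096)·e^(0.0166·7/12) = 45.2004 × 1.009730 = 45.6402
Value (long) = (F − K)·e^(−rT) = (45.6402 − 42.01) × 0.990363 = 3.5952
Short position value = −(long value) = -CHF 3.60

-CHF 3.60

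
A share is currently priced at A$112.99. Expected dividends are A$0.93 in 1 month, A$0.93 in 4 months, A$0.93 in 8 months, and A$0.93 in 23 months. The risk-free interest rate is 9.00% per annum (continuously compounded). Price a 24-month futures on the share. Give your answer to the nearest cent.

A$131.10

PV(dividends) I = 0.93·e^(−0.0900·1/12) + 0.93·e^(−0.0900·4/12) + 0.93·e^(−0.0900·8/12) + 0.93·e^(−0.0900·23/12)
I = 0.9231 + 0.9025 + 0.8758 + 0.7826 = 3.4840
F = (S − I)·e^(rT) = (112.99 − 3.4840) · e^(0.0900·24/12)
= 109.5060 · e^0.180000 = 109.5060 × 1.197217 = A$131.10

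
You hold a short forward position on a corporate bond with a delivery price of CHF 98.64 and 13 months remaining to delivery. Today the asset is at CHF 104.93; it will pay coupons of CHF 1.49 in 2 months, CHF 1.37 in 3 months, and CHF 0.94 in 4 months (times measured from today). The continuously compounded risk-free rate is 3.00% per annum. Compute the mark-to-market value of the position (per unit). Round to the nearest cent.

PV(remaining coupons) I = 1.49·e^(−0.0300·2/12) + 1.37·e^(−0.0300·3/12) + 0.94·e^(−0.0300·4/12) = 3.7730
Current forward F = (S − I)·e^(rT) = (104.93 − 3.7730)·e^(0.0300·13/12) = 101.1570 × 1.033034 = 104.4986
Value (long) = (F − K)·e^(−rT) = (104.4986 − 98.64) × 0.968022 = 5.6713
Short position value = −(long value) = -CHF 5.67

-CHF 5.67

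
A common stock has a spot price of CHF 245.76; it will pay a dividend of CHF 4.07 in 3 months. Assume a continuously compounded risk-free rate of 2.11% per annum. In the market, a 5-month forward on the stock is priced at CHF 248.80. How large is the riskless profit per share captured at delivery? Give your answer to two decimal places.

CHF 4.95 per share

PV(dividends) I = 4.07·e^(−0.0211·3/12) = 4.0486
Fair forward F* = (S − I)·e^(rT) = (245.76 − 4.0486)·e^0.008792 = 241.7114 × 1.008831 = 243.8460
Market CHF 248.80 > fair 243.8460: forward overpriced → cash-and-carry (borrow at r, buy the stock and collect the dividends, short the forward).
Profit at T = |F_mkt − F*| = |248.80 − 243.8460| = CHF 4.95 per share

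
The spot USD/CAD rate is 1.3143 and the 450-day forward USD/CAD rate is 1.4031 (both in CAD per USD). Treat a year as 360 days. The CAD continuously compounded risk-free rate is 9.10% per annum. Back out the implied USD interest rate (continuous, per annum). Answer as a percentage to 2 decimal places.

3.87%

F = S·e^((r_CAD − r_USD)T) ⇒ r_USD = r_CAD − ln(F/S)/T
ln(1.4031/1.3143) = 0.065380; /(450/360) = 0.052304
r_USD = 0.0910 − 0.052304 = 0.038696
r_USD = 3.87%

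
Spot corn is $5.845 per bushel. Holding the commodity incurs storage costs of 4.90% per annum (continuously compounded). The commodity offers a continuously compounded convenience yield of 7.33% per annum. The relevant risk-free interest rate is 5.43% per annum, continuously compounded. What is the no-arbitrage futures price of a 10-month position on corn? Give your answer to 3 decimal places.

$5.993 per bushel

Net carry = r + u − y = 0.0543 + 0.0490 − 0.0733 = 0.0300
F = S·e^((r+u−y)T) = 5.845 · e^(0.0300 × 10/12) = 5.845 · e^0.025000
= 5.845 × 1.025315 = $5.993 per bushel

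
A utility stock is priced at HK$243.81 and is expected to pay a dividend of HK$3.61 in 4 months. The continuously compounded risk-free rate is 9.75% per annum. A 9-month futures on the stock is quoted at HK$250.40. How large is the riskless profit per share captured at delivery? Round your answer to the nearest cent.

PV(dividends) I = 3.61·e^(−0.0975·4/12) = 3.4946
Fair futures F* = (S − I)·e^(rT) = (243.81 − 3.4946)·e^0.073125 = 240.3154 × 1.075865 = 258.5469
Market HK$250.40 < fair 258.5469: forward underpriced → reverse cash-and-carry (short the stock, invest proceeds at r, pay the dividends, go long the forward).
Profit at T = |F_mkt − F*| = |250.40 − 258.5469| = HK$8.15 per share

HK$8.15 per share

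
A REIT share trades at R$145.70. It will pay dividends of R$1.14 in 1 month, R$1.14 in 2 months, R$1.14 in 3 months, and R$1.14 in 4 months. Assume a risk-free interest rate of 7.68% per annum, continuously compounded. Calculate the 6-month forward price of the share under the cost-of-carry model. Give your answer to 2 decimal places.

R$146.74

PV(dividends) I = 1.14·e^(−0.0768·1/12) + 1.14·e^(−0.0768·2/12) + 1.14·e^(−0.0768·3/12) + 1.14·e^(−0.0768·4/12)
I = 1.1327 + 1.1255 + 1.1183 + 1.1112 = 4.4877
F = (S − I)·e^(rT) = (145.70 − 4.4877) · e^(0.0768·6/12)
= 141.2123 · e^0.038400 = 141.2123 × 1.039147 = R$146.74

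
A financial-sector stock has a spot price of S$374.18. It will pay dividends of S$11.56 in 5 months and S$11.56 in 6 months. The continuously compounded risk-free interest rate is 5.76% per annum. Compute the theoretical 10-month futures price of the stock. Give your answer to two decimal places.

PV(dividends) I = 11.56·e^(−0.0576·5/12) + 11.56·e^(−0.0576·6/12)
I = 11.2859 + 11.2318 = 22.5177
F = (S − I)·e^(rT) = (374.18 − 22.5177) · e^(0.0576·10/12)
= 351.6623 · e^0.048000 = 351.6623 × 1.049171 = S$368.95

S$368.95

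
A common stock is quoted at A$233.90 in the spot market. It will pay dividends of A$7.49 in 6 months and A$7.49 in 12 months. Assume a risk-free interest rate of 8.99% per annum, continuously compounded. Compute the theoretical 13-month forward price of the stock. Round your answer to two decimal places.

A$242.39

PV(dividends) I = 7.49·e^(−0.0899·6/12) + 7.49·e^(−0.0899·12/12)
I = 7.1608 + 6.8460 = 14.0068
F = (S − I)·e^(rT) = (233.90 − 14.0068) · e^(0.0899·13/12)
= 219.8932 · e^0.097392 = 219.8932 × 1.102292 = A$242.39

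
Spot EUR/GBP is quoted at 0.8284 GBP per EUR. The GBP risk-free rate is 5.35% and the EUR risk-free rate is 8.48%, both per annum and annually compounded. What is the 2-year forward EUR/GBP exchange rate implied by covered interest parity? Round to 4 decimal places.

0.7813

By covered interest parity, F = S · (1+r_GBP)^T / (1+r_EUR)^T
= 0.8284 × 1.109862 / 1.176791 = 0.8284 × 0.943126
F = 0.7813 GBP per EUR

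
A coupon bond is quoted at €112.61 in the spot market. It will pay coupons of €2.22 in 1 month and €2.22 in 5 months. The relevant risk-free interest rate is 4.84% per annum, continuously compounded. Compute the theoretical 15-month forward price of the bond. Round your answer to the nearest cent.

€114.97

PV(coupons) I = 2.22·e^(−0.0484·1/12) + 2.22·e^(−0.0484·5/12)
I = 2.2111 + 2.1757 = 4.3868
F = (S − I)·e^(rT) = (112.61 − 4.3868) · e^(0.0484·15/12)
= 108.2232 · e^0.060500 = 108.2232 × 1.062368 = €114.97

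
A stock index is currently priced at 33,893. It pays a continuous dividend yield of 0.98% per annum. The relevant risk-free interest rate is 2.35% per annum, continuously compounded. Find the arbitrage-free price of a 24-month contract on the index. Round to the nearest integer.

F = S·e^((r − q)T) = 33893 · e^((0.0235 − 0.0098) × 24/12)
= 33893 · e^0.027400 = 33893 × 1.027779
F = 34,835

34,835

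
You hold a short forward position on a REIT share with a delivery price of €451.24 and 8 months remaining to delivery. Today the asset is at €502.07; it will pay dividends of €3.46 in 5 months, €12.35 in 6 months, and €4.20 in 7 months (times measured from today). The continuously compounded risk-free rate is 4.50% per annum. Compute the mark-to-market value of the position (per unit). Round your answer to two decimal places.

PV(remaining dividends) I = 3.46·e^(−0.0450·5/12) + 12.35·e^(−0.0450·6/12) + 4.20·e^(−0.0450·7/12) = 19.5621
Current forward F = (S − I)·e^(rT) = (502.07 − 19.5621)·e^(0.0450·8/12) = 482.5079 × 1.030455 = 497.2027
Value (long) = (F − K)·e^(−rT) = (497.2027 − 451.24) × 0.970446 = 44.6043
Short position value = −(long value) = -€44.60

-€44.60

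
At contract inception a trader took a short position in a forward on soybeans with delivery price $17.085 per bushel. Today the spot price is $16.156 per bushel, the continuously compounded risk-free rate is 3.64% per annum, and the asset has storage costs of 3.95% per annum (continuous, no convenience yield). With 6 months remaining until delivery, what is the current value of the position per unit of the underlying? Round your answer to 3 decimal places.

$0.299 per bushel

Current fair forward for the remaining 6 months: F = S·e^((r + u)·T), (r + u) = 0.0364 + 0.0395 = 0.0759
F = 16.156 · e^(0.0759 × 6/12) = 16.156 × 1.038679 = 16.7809
Value of long forward = (F − K)·e^(−rT) = (16.7809 − 17.085) · e^(−0.0364·6/12)
= -0.3041 × 0.981965 = -0.299
Short position value = −(long value) = $0.299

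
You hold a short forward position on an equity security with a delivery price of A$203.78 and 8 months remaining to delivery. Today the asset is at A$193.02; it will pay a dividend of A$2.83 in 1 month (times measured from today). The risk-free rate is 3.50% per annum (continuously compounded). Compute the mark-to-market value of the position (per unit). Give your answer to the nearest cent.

PV(remaining dividends) I = 2.83·e^(−0.0350·1/12) = 2.8218
Current forward F = (S − I)·e^(rT) = (193.02 − 2.8218)·e^(0.0350·8/12) = 190.1982 × 1.023608 = 194.6884
Value (long) = (F − K)·e^(−rT) = (194.6884 − 203.78) × 0.976937 = -8.8819
Short position value = −(long value) = A$8.88

A$8.88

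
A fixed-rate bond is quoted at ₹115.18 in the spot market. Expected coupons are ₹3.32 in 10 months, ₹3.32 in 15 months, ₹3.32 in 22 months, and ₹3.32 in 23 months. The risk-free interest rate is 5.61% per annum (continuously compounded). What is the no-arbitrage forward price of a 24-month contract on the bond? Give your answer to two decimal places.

₹115.16

PV(coupons) I = 3.32·e^(−0.0561·10/12) + 3.32·e^(−0.0561·15/12) + 3.32·e^(−0.0561·22/12) + 3.32·e^(−0.0561·23/12)
I = 3.1684 + 3.0952 + 2.9955 + 2.9815 = 12.2406
F = (S − I)·e^(rT) = (115.18 − 12.2406) · e^(0.0561·24/12)
= 102.9394 · e^0.112200 = 102.9394 × 1.118737 = ₹115.16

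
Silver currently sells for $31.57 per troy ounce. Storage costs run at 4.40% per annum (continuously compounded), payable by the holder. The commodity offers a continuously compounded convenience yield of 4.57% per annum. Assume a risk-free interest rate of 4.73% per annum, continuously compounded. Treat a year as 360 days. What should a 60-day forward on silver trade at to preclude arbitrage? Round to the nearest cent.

$31.81 per troy ounce

Net carry = r + u − y = 0.0473 + 0.0440 − 0.0457 = 0.0456
F = S·e^((r+u−y)T) = 31.57 · e^(0.0456 × 60/360) = 31.57 · e^0.007600
= 31.57 × 1.007629 = $31.81 per troy ounce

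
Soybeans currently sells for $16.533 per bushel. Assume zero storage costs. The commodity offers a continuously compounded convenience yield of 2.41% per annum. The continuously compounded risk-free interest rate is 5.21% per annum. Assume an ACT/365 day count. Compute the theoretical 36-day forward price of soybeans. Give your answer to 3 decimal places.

$16.579 per bushel

Net carry = r + u − y = 0.0521 + 0.0000 − 0.0241 = 0.0280
F = S·e^((r+u−y)T) = 16.533 · e^(0.0280 × 36/365) = 16.533 · e^0.002762
= 16.533 × 1.002766 = $16.579 per bushel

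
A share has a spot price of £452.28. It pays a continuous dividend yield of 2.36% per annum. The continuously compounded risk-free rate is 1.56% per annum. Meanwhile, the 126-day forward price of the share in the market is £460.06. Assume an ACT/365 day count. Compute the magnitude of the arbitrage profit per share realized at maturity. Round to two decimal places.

£9.03 per share

Fair forward: F* = S·e^(carry·T), with carry = (r − q) = 0.0156 − 0.0236 = -0.0080
F* = 452.28 · e^(-0.0080 × 126/365) = 452.28 · e^-0.002762 = 452.28 × 0.997242 = £451.0326
Market £460.06 > fair £451.0326: forward overpriced → cash-and-carry (buy spot, short the forward).
At maturity, profit = |F_mkt − F*| = |460.06 − 451.0326| = £9.03 per share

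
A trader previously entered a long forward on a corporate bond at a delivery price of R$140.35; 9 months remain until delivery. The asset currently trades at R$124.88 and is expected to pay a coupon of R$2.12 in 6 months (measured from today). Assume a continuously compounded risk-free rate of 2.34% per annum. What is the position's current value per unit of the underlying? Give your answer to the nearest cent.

-R$15.12

PV(remaining coupons) I = 2.12·e^(−0.0234·6/12) = 2.0953
Current forward F = (S − I)·e^(rT) = (124.88 − 2.0953)·e^(0.0234·9/12) = 122.7847 × 1.017705 = 124.9586
Value (long) = (F − K)·e^(−rT) = (124.9586 − 140.35) × 0.982603 = -15.1236
Value = -R$15.12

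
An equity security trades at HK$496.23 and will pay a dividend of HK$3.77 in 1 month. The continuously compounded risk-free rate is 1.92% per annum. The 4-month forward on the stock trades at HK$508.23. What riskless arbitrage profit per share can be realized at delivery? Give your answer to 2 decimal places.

PV(dividends) I = 3.77·e^(−0.0192·1/12) = 3.7640
Fair forward F* = (S − I)·e^(rT) = (496.23 − 3.7640)·e^0.006400 = 492.4660 × 1.006421 = 495.6281
Market HK$508.23 > fair 495.6281: forward overpriced → cash-and-carry (borrow at r, buy the stock and collect the dividends, short the forward).
Profit at T = |F_mkt − F*| = |508.23 − 495.6281| = HK$12.60 per share

HK$12.60 per share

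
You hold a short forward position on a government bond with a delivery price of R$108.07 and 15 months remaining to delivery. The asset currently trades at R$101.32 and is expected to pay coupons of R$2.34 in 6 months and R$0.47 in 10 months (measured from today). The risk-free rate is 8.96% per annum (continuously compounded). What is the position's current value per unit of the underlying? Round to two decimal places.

-R$2.03

PV(remaining coupons) I = 2.34·e^(−0.0896·6/12) + 0.47·e^(−0.0896·10/12) = 2.6737
Current forward F = (S − I)·e^(rT) = (101.32 − 2.6737)·e^(0.0896·15/12) = 98.6463 × 1.118513 = 110.3372
Value (long) = (F − K)·e^(−rT) = (110.3372 − 108.07) × 0.894044 = 2.0270
Short position value = −(long value) = -R$2.03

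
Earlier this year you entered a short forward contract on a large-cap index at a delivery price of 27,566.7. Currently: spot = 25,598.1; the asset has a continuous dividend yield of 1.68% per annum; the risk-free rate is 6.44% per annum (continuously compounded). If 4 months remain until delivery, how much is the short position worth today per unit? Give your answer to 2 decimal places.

1526.09

Current fair forward for the remaining 4 months: F = S·e^((r − q)·T), (r − q) = 0.0644 − 0.0168 = 0.0476
F = 25598.1 · e^(0.0476 × 4/12) = 25598.1 × 1.01599321 = 26007.4958
Value of long forward = (F − K)·e^(−rT) = (26007.4958 − 27566.7) · e^(−0.0644·4/12)
= -1559.2042 × 0.97876210 = -1526.09
Short position value = −(long value) = 1526.09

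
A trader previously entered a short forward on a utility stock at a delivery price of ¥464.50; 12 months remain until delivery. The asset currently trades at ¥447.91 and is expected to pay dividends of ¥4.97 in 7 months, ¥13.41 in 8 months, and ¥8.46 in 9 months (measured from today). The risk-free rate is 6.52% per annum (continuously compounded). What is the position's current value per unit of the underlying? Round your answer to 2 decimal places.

PV(remaining dividends) I = 4.97·e^(−0.0652·7/12) + 13.41·e^(−0.0652·8/12) + 8.46·e^(−0.0652·9/12) = 25.6804
Current forward F = (S − I)·e^(rT) = (447.91 − 25.6804)·e^(0.0652·12/12) = 422.2296 × 1.067372 = 450.6761
Value (long) = (F − K)·e^(−rT) = (450.6761 − 464.50) × 0.936880 = -12.9513
Short position value = −(long value) = ¥12.95

¥12.95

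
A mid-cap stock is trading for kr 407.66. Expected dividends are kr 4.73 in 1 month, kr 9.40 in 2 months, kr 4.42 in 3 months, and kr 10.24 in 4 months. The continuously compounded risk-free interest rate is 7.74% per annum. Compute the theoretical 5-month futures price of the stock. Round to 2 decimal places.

PV(dividends) I = 4.73·e^(−0.0774·1/12) + 9.40·e^(−0.0774·2/12) + 4.42·e^(−0.0774·3/12) + 10.24·e^(−0.0774·4/12)
I = 4.6996 + 9.2795 + 4.3353 + 9.9792 = 28.2936
F = (S − I)·e^(rT) = (407.66 − 28.2936) · e^(0.0774·5/12)
= 379.3664 · e^0.032250 = 379.3664 × 1.032776 = kr 391.80

kr 391.80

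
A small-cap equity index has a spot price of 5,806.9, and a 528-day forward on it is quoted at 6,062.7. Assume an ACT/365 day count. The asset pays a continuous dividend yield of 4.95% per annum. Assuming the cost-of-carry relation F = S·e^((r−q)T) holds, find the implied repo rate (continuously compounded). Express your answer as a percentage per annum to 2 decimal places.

From F = S·e^((r−q)T): (r − q) = ln(F/S)/T
ln(6062.7/5806.9) = ln(1.044051) = 0.043108
(r − q) = 0.043108 / (528/365) = 0.029800
r = ln(F/S)/T + q = 0.029800 + 0.0495 = 0.079300
r = 7.93%

7.93%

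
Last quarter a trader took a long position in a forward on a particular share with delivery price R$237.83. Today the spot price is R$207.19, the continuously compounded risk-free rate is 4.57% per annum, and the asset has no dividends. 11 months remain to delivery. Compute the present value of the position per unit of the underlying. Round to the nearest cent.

Current fair forward for the remaining 11 months: F = S·e^(r·T), r = 0.0457
F = 207.19 · e^(0.0457 × 11/12) = 207.19 × 1.042782 = 216.0540
Value of long forward = (F − K)·e^(−rT) = (216.0540 − 237.83) · e^(−0.0457·11/12)
= -21.7760 × 0.958974 = -20.88

-R$20.88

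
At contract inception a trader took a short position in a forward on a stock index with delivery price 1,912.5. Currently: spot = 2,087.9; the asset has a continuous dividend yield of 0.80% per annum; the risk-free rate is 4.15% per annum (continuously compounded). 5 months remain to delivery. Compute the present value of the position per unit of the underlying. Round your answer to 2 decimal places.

-201.24

Current fair forward for the remaining 5 months: F = S·e^((r − q)·T), (r − q) = 0.0415 − 0.0080 = 0.0335
F = 2087.9 · e^(0.0335 × 5/12) = 2087.9 × 1.01405621 = 2117.2480
Value of long forward = (F − K)·e^(−rT) = (2117.2480 − 1912.5) · e^(−0.0415·5/12)
= 204.7480 × 0.98285698 = 201.24
Short position value = −(long value) = -201.24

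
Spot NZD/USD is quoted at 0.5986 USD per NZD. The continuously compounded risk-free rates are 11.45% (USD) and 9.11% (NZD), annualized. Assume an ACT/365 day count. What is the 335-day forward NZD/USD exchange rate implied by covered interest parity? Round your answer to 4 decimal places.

F = S·e^((r_USD − r_NZD)T) = 0.5986 · e^((0.1145 − 0.0911) × 335/365)
= 0.5986 · e^0.021477 = 0.5986 × 1.021709
F = 0.6116 USD per NZD

0.6116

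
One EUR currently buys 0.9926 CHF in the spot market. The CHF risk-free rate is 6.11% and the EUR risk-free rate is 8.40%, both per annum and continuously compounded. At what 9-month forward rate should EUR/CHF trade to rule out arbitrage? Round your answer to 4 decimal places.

0.9757

F = S·e^((r_CHF − r_EUR)T) = 0.9926 · e^((0.0611 − 0.0840) × 9/12)
= 0.9926 · e^-0.017175 = 0.9926 × 0.982972
F = 0.9757 CHF per EUR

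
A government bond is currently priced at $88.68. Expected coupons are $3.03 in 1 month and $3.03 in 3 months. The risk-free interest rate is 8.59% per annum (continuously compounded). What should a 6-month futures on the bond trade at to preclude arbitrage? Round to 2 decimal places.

PV(coupons) I = 3.03·e^(−0.0859·1/12) + 3.03·e^(−0.0859·3/12)
I = 3.0084 + 2.9656 = 5.9740
F = (S − I)·e^(rT) = (88.68 − 5.9740) · e^(0.0859·6/12)
= 82.7060 · e^0.042950 = 82.7060 × 1.043886 = $86.34

$86.34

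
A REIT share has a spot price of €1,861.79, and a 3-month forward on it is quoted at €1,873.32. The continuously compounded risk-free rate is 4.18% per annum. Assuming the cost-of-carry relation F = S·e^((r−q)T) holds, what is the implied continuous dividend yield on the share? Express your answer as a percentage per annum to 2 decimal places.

From F = S·e^((r−q)T): (r − q) = ln(F/S)/T
ln(1873.32/1861.79) = ln(1.006193) = 0.006174
(r − q) = 0.006174 / (3/12) = 0.024696
q = r − ln(F/S)/T = 0.0418 − 0.024696 = 0.017104
q = 1.71%

1.71%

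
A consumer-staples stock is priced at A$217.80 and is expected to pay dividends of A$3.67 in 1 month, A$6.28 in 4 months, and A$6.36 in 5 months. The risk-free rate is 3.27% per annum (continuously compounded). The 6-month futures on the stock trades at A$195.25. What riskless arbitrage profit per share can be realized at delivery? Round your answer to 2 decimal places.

PV(dividends) I = 3.67·e^(−0.0327·1/12) + 6.28·e^(−0.0327·4/12) + 6.36·e^(−0.0327·5/12) = 16.1459
Fair futures F* = (S − I)·e^(rT) = (217.80 − 16.1459)·e^0.016350 = 201.6541 × 1.016484 = 204.9782
Market A$195.25 < fair 204.9782: forward underpriced → reverse cash-and-carry (short the stock, invest proceeds at r, pay the dividends, go long the forward).
Profit at T = |F_mkt − F*| = |195.25 − 204.9782| = A$9.73 per share

A$9.73 per share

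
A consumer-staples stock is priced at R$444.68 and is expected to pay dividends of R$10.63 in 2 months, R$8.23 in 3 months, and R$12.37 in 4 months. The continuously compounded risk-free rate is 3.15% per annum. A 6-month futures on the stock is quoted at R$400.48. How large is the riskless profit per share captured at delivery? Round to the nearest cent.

R$19.79 per share

PV(dividends) I = 10.63·e^(−0.0315·2/12) + 8.23·e^(−0.0315·3/12) + 12.37·e^(−0.0315·4/12) = 30.9806
Fair futures F* = (S − I)·e^(rT) = (444.68 − 30.9806)·e^0.015750 = 413.6994 × 1.015875 = 420.2669
Market R$400.48 < fair 420.2669: forward underpriced → reverse cash-and-carry (short the stock, invest proceeds at r, pay the dividends, go long the forward).
Profit at T = |F_mkt − F*| = |400.48 − 420.2669| = R$19.79 per share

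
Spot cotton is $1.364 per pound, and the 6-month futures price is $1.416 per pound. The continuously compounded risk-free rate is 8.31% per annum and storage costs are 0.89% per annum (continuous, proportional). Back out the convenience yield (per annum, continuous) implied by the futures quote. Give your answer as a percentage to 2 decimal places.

1.72%

F = S·e^((r+u−y)T) ⇒ (r+u−y) = ln(F/S)/T
ln(1.416/1.364) = 0.037414; /T ⇒ 0.074828
y = r + u − ln(F/S)/T = 0.0831 + 0.0089 − 0.074828 = 0.017172
y = 1.72%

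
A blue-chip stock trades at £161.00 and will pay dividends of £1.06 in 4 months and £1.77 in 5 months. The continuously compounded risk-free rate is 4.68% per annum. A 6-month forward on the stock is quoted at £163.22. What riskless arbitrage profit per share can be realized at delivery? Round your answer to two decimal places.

£1.25 per share

PV(dividends) I = 1.06·e^(−0.0468·4/12) + 1.77·e^(−0.0468·5/12) = 2.7794
Fair forward F* = (S − I)·e^(rT) = (161.00 − 2.7794)·e^0.023400 = 158.2206 × 1.023676 = 161.9666
Market £163.22 > fair 161.9666: forward overpriced → cash-and-carry (borrow at r, buy the stock and collect the dividends, short the forward).
Profit at T = |F_mkt − F*| = |163.22 − 161.9666| = £1.25 per share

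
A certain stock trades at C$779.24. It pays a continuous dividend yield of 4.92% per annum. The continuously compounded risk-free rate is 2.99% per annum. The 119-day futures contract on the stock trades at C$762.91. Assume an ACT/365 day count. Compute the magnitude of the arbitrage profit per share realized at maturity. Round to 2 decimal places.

Fair futures: F* = S·e^(carry·T), with carry = (r − q) = 0.0299 − 0.0492 = -0.0193
F* = 779.24 · e^(-0.0193 × 119/365) = 779.24 · e^-0.006292 = 779.24 × 0.993728 = C$774.3526
Market C$762.91 < fair C$774.3526: forward underpriced → reverse cash-and-carry (short spot, go long the forward).
At maturity, profit = |F_mkt − F*| = |762.91 − 774.3526| = C$11.44 per share

C$11.44 per share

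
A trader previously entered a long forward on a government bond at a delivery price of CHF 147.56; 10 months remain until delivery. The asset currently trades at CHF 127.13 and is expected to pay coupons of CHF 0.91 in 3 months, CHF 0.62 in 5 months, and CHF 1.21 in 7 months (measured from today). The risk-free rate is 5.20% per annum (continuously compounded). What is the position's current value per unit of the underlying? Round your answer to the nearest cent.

-CHF 16.85

PV(remaining coupons) I = 0.91·e^(−0.0520·3/12) + 0.62·e^(−0.0520·5/12) + 1.21·e^(−0.0520·7/12) = 2.6788
Current forward F = (S − I)·e^(rT) = (127.13 − 2.6788)·e^(0.0520·10/12) = 124.4512 × 1.044286 = 129.9626
Value (long) = (F − K)·e^(−rT) = (129.9626 − 147.56) × 0.957592 = -16.8511
Value = -CHF 16.85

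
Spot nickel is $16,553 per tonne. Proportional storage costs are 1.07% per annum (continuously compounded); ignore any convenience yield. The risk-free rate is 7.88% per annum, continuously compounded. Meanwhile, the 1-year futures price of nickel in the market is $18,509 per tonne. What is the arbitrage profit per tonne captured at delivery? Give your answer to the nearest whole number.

Fair futures: F* = S·e^(carry·T), with carry = (r + u) = 0.0788 + 0.0107 = 0.0895
F* = 16553 · e^(0.0895 × 1) = 16553 · e^0.089500 = 16553 × 1.093627 = $18102.8077
Market $18509 > fair $18102.8077: forward overpriced → cash-and-carry (buy spot, short the forward).
At maturity, profit = |F_mkt − F*| = |18509 − 18102.8077| = $406 per tonne

$406 per tonne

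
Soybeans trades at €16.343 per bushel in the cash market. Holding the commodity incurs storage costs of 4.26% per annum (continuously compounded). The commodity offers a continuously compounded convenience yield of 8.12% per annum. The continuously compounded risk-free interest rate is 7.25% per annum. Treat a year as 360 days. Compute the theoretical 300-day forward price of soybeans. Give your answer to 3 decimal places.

Net carry = r + u − y = 0.0725 + 0.0426 − 0.0812 = 0.0339
F = S·e^((r+u−y)T) = 16.343 · e^(0.0339 × 300/360) = 16.343 · e^0.028250
= 16.343 × 1.028653 = €16.811 per bushel

€16.811 per bushel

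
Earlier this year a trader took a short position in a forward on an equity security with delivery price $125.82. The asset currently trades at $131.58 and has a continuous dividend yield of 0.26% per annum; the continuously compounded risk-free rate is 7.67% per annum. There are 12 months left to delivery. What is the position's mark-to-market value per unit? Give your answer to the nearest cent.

-$14.71

Current fair forward for the remaining 12 months: F = S·e^((r − q)·T), (r − q) = 0.0767 − 0.0026 = 0.0741
F = 131.58 · e^(0.0741 × 12/12) = 131.58 × 1.076914 = 141.7003
Value of long forward = (F − K)·e^(−rT) = (141.7003 − 125.82) · e^(−0.0767·12/12)
= 15.8803 × 0.926168 = 14.71
Short position value = −(long value) = -$14.71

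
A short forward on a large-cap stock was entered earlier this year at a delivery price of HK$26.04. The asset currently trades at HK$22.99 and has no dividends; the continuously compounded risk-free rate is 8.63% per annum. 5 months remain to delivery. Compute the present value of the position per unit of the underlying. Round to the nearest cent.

Current fair forward for the remaining 5 months: F = S·e^(r·T), r = 0.0863
F = 22.99 · e^(0.0863 × 5/12) = 22.99 × 1.036613 = 23.8317
Value of long forward = (F − K)·e^(−rT) = (23.8317 − 26.04) · e^(−0.0863·5/12)
= -2.2083 × 0.964680 = -2.13
Short position value = −(long value) = HK$2.13

HK$2.13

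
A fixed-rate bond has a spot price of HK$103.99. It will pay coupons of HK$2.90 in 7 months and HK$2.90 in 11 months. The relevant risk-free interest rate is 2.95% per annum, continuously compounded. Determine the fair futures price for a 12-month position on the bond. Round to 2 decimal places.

HK$101.26

PV(coupons) I = 2.90·e^(−0.0295·7/12) + 2.90·e^(−0.0295·11/12)
I = 2.8505 + 2.8226 = 5.6731
F = (S − I)·e^(rT) = (103.99 − 5.6731) · e^(0.0295·12/12)
= 98.3169 · e^0.029500 = 98.3169 × 1.029939 = HK$101.26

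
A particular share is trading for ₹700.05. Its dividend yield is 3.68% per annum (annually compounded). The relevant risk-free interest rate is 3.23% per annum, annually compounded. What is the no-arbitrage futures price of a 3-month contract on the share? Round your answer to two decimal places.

₹699.29

F = S · (1+r)^T / (1+q)^T
= 700.05 × 1.007979 / 1.009076 = 700.05 × 0.998913
F = ₹699.29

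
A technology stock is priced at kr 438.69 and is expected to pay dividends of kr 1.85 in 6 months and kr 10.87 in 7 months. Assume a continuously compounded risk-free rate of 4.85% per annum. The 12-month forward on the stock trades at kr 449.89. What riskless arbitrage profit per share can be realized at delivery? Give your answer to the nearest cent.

kr 2.39 per share

PV(dividends) I = 1.85·e^(−0.0485·6/12) + 10.87·e^(−0.0485·7/12) = 12.3725
Fair forward F* = (S − I)·e^(rT) = (438.69 − 12.3725)·e^0.048500 = 426.3175 × 1.049695 = 447.5033
Market kr 449.89 > fair 447.5033: forward overpriced → cash-and-carry (borrow at r, buy the stock and collect the dividends, short the forward).
Profit at T = |F_mkt − F*| = |449.89 − 447.5033| = kr 2.39 per share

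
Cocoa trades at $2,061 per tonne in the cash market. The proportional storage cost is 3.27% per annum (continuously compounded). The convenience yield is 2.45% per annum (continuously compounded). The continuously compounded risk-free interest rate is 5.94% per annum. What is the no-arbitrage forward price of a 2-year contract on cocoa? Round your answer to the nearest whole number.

$2,359 per tonne

Net carry = r + u − y = 0.0594 + 0.0327 − 0.0245 = 0.0676
F = S·e^((r+u−y)T) = 2061 · e^(0.0676 × 2) = 2061 · e^0.135200
= 2061 × 1.144766 = $2,359 per tonne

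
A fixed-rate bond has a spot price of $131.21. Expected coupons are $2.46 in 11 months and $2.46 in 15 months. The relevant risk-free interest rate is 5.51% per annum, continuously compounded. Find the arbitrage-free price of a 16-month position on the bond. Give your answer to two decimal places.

PV(coupons) I = 2.46·e^(−0.0551·11/12) + 2.46·e^(−0.0551·15/12)
I = 2.3388 + 2.2963 = 4.6351
F = (S − I)·e^(rT) = (131.21 − 4.6351) · e^(0.0551·16/12)
= 126.5749 · e^0.073467 = 126.5749 × 1.076233 = $136.22

$136.22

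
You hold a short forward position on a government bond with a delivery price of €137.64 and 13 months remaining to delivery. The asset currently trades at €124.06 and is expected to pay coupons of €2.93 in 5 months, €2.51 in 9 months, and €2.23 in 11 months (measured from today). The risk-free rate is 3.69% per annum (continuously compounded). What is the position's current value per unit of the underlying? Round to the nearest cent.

PV(remaining coupons) I = 2.93·e^(−0.0369·5/12) + 2.51·e^(−0.0369·9/12) + 2.23·e^(−0.0369·11/12) = 7.4826
Current forward F = (S − I)·e^(rT) = (124.06 − 7.4826)·e^(0.0369·13/12) = 116.5774 × 1.040785 = 121.3320
Value (long) = (F − K)·e^(−rT) = (121.3320 − 137.64) × 0.960813 = -15.6689
Short position value = −(long value) = €15.67

€15.67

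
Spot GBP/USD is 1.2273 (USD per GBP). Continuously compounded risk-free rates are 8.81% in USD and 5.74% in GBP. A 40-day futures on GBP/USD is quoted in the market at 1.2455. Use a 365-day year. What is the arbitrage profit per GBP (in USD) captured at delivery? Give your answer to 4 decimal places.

0.0141 per GBP (in USD)

Fair futures: F* = S·e^(carry·T), with carry = (r_USD − r_GBP) = 0.0881 − 0.0574 = 0.0307
F* = 1.2273 · e^(0.0307 × 40/365) = 1.2273 · e^0.003364 = 1.2273 × 1.003370 = 1.2314
Market 1.2455 > fair 1.2314: forward overpriced → cash-and-carry (buy spot, short the forward).
At maturity, profit = |F_mkt − F*| = |1.2455 − 1.2314| = 0.0141 per GBP (in USD)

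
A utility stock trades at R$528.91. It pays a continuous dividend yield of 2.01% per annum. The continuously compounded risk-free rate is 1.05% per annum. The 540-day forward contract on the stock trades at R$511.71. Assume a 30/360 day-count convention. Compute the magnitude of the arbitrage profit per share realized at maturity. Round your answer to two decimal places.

Fair forward: F* = S·e^(carry·T), with carry = (r − q) = 0.0105 − 0.0201 = -0.0096
F* = 528.91 · e^(-0.0096 × 540/360) = 528.91 · e^-0.014400 = 528.91 × 0.985703 = R$521.3482
Market R$511.71 < fair R$521.3482: forward underpriced → reverse cash-and-carry (short spot, go long the forward).
At maturity, profit = |F_mkt − F*| = |511.71 − 521.3482| = R$9.64 per share

R$9.64 per share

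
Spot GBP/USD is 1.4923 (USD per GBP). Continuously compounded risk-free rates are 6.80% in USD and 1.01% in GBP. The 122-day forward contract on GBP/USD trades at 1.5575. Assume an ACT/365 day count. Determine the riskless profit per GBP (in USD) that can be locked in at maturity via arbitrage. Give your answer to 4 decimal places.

0.0360 per GBP (in USD)

Fair forward: F* = S·e^(carry·T), with carry = (r_USD − r_GBP) = 0.0680 − 0.0101 = 0.0579
F* = 1.4923 · e^(0.0579 × 122/365) = 1.4923 · e^0.019353 = 1.4923 × 1.019541 = 1.5215
Market 1.5575 > fair 1.5215: forward overpriced → cash-and-carry (buy spot, short the forward).
At maturity, profit = |F_mkt − F*| = |1.5575 − 1.5215| = 0.0360 per GBP (in USD)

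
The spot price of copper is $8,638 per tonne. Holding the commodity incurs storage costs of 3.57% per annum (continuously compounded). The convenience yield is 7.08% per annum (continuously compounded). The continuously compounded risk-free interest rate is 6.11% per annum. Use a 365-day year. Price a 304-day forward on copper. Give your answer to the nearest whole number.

$8,827 per tonne

Net carry = r + u − y = 0.0611 + 0.0357 − 0.0708 = 0.0260
F = S·e^((r+u−y)T) = 8638 · e^(0.0260 × 304/365) = 8638 · e^0.021655
= 8638 × 1.021891 = $8,827 per tonne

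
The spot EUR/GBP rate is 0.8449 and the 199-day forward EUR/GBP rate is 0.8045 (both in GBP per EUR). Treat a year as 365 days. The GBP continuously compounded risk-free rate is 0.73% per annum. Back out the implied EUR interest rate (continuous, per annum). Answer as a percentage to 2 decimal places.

9.72%

F = S·e^((r_GBP − r_EUR)T) ⇒ r_EUR = r_GBP − ln(F/S)/T
ln(0.8045/0.8449) = -0.048997; /(199/365) = -0.089869
r_EUR = 0.0073 + 0.089869 = 0.097169
r_EUR = 9.72%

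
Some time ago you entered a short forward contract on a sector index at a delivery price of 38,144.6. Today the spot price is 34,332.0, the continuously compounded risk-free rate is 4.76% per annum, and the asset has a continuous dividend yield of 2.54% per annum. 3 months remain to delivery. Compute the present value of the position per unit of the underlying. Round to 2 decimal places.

3578.69

Current fair forward for the remaining 3 months: F = S·e^((r − q)·T), (r − q) = 0.0476 − 0.0254 = 0.0222
F = 34332.0 · e^(0.0222 × 3/12) = 34332.0 × 1.00556543 = 34523.0723
Value of long forward = (F − K)·e^(−rT) = (34523.0723 − 38144.6) · e^(−0.0476·3/12)
= -3621.5277 × 0.98817052 = -3578.69
Short position value = −(long value) = 3578.69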